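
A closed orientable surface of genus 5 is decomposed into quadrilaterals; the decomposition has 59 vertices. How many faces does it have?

χ = 2 − 2·5 = -8, and every face is a square so 4F = 2E.
V − E + F = -8 with E = 4F/2 gives 59 − (4/2 − 1)·F = -8, so F = 67 and E = 134.

67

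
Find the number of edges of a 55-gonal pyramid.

A pyramid on an n-gon base has one n-gon and n triangles: V = 55 + 1 = 56, E = 2·55 = 110, F = 55 + 1 = 56.

110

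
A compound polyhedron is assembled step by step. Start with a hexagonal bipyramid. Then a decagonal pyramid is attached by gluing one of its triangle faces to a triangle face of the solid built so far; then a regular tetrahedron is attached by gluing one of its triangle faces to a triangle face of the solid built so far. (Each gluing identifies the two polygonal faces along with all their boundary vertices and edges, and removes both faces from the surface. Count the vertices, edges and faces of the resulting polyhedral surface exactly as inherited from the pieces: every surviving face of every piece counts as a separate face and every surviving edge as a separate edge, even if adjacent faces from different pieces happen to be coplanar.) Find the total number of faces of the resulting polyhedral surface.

23

A hexagonal bipyramid: V=8, E=18, F=12.
Attach a decagonal pyramid (V=11, E=20, F=11) along a 3-gon: merge 3 vertices and 3 edges, delete both glued faces → V=16, E=35, F=21.
Attach a regular tetrahedron (V=4, E=6, F=4) along a 3-gon: merge 3 vertices and 3 edges, delete both glued faces → V=17, E=38, F=23.
Check: V − E + F = 17 − 38 + 23 = 2.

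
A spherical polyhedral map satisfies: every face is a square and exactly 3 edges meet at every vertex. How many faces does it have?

6

Each face has 4 edges and each edge borders two faces, so 2E = 4F.
Each vertex has degree 3, so 3V = 2E and hence V = 4F/3.
Euler: V − E + F = 2 ⇒ (4F/3) − (4F/2) + F = 2.
Multiply by 6: (8 − 12 + 6)F = 12, i.e. 2F = 12.
So F = 6, E = 4·6/2 = 12, V = 4·6/3 = 8.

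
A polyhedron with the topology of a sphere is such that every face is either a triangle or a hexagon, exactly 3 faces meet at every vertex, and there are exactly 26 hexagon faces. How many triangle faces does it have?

Let x be the number of triangles; then F = 26 + x.
Edge–face incidences: 2E = 6·26 + 3·x = 156 + 3x.
Every vertex has degree 3, so 3V = 2E.
Euler: V − E + F = 2 ⇒ (2E)/3 − E + (26 + x) = 2.
Multiply by 6: 2·(2E) − 3·(2E) + 6·(26 + x) = 12, i.e. 156 + 6x − (156 + 3x) = 12.
Collecting terms: 3x = 12, so x = 4.
Then 2E = 156 + 3·4 = 168, so E = 84, V = 2E/3 = 56, F = 26 + 4 = 30.

4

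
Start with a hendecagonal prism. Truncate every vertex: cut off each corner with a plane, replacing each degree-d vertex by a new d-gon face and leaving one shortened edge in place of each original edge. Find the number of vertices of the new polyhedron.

66

The base solid has V = 22, E = 33, F = 13.
Truncation replaces each original edge-end by a new vertex, so V′ = 2E = 66.
Each original edge survives, and each old vertex of degree d contributes d new edges; summing degrees gives Σd = 2E, so E′ = E + 2E = 3E = 99.
Each original face survives and each original vertex becomes one new face: F′ = F + V = 35.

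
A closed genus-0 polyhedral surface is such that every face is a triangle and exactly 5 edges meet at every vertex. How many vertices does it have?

12

Each face has 3 edges and each edge borders two faces, so 2E = 3F.
Each vertex has degree 5, so 5V = 2E and hence V = 3F/5.
Euler: V − E + F = 2 ⇒ (3F/5) − (3F/2) + F = 2.
Multiply by 10: (6 − 15 + 10)F = 20, i.e. 1F = 20.
So F = 20, E = 3·20/2 = 30, V = 3·20/5 = 12.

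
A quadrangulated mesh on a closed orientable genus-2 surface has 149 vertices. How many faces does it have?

χ = 2 − 2·2 = -2, and every face is a square so 4F = 2E.
V − E + F = -2 with E = 4F/2 gives 149 − (4/2 − 1)·F = -2, so F = 151 and E = 302.

151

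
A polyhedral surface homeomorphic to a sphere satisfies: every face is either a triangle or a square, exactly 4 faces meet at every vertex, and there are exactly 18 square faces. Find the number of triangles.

8

Let x be the number of triangles; then F = 18 + x.
Edge–face incidences: 2E = 4·18 + 3·x = 72 + 3x.
Every vertex has degree 4, so 4V = 2E.
Euler: V − E + F = 2 ⇒ (2E)/4 − E + (18 + x) = 2.
Multiply by 8: 2·(2E) − 4·(2E) + 8·(18 + x) = 16, i.e. 144 + 8x − 2·(72 + 3x) = 16.
Collecting terms: 2x = 16, so x = 8.
Then 2E = 72 + 3·8 = 96, so E = 48, V = 2E/4 = 24, F = 18 + 8 = 26.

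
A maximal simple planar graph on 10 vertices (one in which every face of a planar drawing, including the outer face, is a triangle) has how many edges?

In a plane triangulation 3F = 2E and V − E + F = 2, so E = 3V − 6 = 3·10 − 6 = 24.

24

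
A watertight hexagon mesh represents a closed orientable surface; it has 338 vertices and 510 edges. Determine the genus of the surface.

Every face is a hexagon and each edge borders two faces, so 6F = 2·510, giving F = 170.
χ = V − E + F = 338 − 510 + 170 = -2.
For a closed orientable surface χ = 2 − 2g, so g = (2 − (-2))/2 = 2.

2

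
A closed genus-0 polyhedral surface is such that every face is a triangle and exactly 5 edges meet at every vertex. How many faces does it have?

Each face has 3 edges and each edge borders two faces, so 2E = 3F.
Each vertex has degree 5, so 5V = 2E and hence V = 3F/5.
Euler: V − E + F = 2 ⇒ (3F/5) − (3F/2) + F = 2.
Multiply by 10: (6 − 15 + 10)F = 20, i.e. 1F = 20.
So F = 20, E = 3·20/2 = 30, V = 3·20/5 = 12.

20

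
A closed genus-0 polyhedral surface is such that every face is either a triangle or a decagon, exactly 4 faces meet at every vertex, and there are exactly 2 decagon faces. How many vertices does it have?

20

Let x be the number of triangles; then F = 2 + x.
Edge–face incidences: 2E = 10·2 + 3·x = 20 + 3x.
Every vertex has degree 4, so 4V = 2E.
Euler: V − E + F = 2 ⇒ (2E)/4 − E + (2 + x) = 2.
Multiply by 8: 2·(2E) − 4·(2E) + 8·(2 + x) = 16, i.e. 16 + 8x − 2·(20 + 3x) = 16.
Collecting terms: 2x − 24 = 16, so 2x = 40, so x = 20.
Then 2E = 20 + 3·20 = 80, so E = 40, V = 2E/4 = 20, F = 2 + 20 = 22.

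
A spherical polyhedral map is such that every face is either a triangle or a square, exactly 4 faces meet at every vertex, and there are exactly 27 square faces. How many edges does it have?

Let x be the number of triangles; then F = 27 + x.
Edge–face incidences: 2E = 4·27 + 3·x = 108 + 3x.
Every vertex has degree 4, so 4V = 2E.
Euler: V − E + F = 2 ⇒ (2E)/4 − E + (27 + x) = 2.
Multiply by 8: 2·(2E) − 4·(2E) + 8·(27 + x) = 16, i.e. 216 + 8x − 2·(108 + 3x) = 16.
Collecting terms: 2x = 16, so x = 8.
Then 2E = 108 + 3·8 = 132, so E = 66, V = 2E/4 = 33, F = 27 + 8 = 35.

66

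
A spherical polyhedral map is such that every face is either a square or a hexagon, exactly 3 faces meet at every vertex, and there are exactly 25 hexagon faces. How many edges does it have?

Let x be the number of squares; then F = 25 + x.
Edge–face incidences: 2E = 6·25 + 4·x = 150 + 4x.
Every vertex has degree 3, so 3V = 2E.
Euler: V − E + F = 2 ⇒ (2E)/3 − E + (25 + x) = 2.
Multiply by 6: 2·(2E) − 3·(2E) + 6·(25 + x) = 12, i.e. 150 + 6x − (150 + 4x) = 12.
Collecting terms: 2x = 12, so x = 6.
Then 2E = 150 + 4·6 = 174, so E = 87, V = 2E/3 = 58, F = 25 + 6 = 31.

87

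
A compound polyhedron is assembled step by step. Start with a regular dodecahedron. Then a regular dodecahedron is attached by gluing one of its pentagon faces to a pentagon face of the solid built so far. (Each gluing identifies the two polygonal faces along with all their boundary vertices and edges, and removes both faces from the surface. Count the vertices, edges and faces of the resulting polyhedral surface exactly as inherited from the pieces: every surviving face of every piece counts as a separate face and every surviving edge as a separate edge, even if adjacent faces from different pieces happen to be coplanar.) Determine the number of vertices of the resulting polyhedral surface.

A regular dodecahedron: V=20, E=30, F=12.
Attach a regular dodecahedron (V=20, E=30, F=12) along a 5-gon: merge 5 vertices and 5 edges, delete both glued faces → V=35, E=55, F=22.
Check: V − E + F = 35 − 55 + 22 = 2.

35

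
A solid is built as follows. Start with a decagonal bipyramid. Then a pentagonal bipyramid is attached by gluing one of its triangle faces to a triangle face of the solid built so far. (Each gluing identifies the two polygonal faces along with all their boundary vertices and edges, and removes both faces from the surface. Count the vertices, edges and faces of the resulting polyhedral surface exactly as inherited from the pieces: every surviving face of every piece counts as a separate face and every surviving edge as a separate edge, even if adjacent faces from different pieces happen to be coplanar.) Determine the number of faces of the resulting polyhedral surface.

A decagonal bipyramid: V=12, E=30, F=20.
Attach a pentagonal bipyramid (V=7, E=15, F=10) along a 3-gon: merge 3 vertices and 3 edges, delete both glued faces → V=16, E=42, F=28.
Check: V − E + F = 16 − 42 + 28 = 2.

28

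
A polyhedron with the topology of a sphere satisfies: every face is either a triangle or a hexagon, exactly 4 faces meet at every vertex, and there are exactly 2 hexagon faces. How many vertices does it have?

12

Let x be the number of triangles; then F = 2 + x.
Edge–face incidences: 2E = 6·2 + 3·x = 12 + 3x.
Every vertex has degree 4, so 4V = 2E.
Euler: V − E + F = 2 ⇒ (2E)/4 − E + (2 + x) = 2.
Multiply by 8: 2·(2E) − 4·(2E) + 8·(2 + x) = 16, i.e. 16 + 8x − 2·(12 + 3x) = 16.
Collecting terms: 2x − 8 = 16, so 2x = 24, so x = 12.
Then 2E = 12 + 3·12 = 48, so E = 24, V = 2E/4 = 12, F = 2 + 12 = 14.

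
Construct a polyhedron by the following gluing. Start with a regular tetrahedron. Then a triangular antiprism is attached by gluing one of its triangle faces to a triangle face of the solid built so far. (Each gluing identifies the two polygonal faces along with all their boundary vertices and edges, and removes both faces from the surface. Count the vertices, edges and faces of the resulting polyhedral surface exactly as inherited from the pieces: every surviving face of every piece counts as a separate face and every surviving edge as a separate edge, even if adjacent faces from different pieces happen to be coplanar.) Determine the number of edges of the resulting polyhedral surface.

15

A regular tetrahedron: V=4, E=6, F=4.
Attach a triangular antiprism (V=6, E=12, F=8) along a 3-gon: merge 3 vertices and 3 edges, delete both glued faces → V=7, E=15, F=10.
Check: V − E + F = 7 − 15 + 10 = 2.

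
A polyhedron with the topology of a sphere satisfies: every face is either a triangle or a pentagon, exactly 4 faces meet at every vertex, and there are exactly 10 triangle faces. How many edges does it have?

20

Let x be the number of pentagons; then F = 10 + x.
Edge–face incidences: 2E = 3·10 + 5·x = 30 + 5x.
Every vertex has degree 4, so 4V = 2E.
Euler: V − E + F = 2 ⇒ (2E)/4 − E + (10 + x) = 2.
Multiply by 8: 2·(2E) − 4·(2E) + 8·(10 + x) = 16, i.e. 80 + 8x − 2·(30 + 5x) = 16.
Collecting terms: −2x + 20 = 16, so −2x = −4, so x = 2.
Then 2E = 30 + 5·2 = 40, so E = 20, V = 2E/4 = 10, F = 10 + 2 = 12.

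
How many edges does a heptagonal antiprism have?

28

An antiprism on an n-gon has two n-gon caps and 2n triangles: V = 2·7 = 14, E = 4·7 = 28, F = 2·7 + 2 = 16.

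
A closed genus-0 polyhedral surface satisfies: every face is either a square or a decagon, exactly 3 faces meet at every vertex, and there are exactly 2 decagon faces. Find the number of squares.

10

Let x be the number of squares; then F = 2 + x.
Edge–face incidences: 2E = 10·2 + 4·x = 20 + 4x.
Every vertex has degree 3, so 3V = 2E.
Euler: V − E + F = 2 ⇒ (2E)/3 − E + (2 + x) = 2.
Multiply by 6: 2·(2E) − 3·(2E) + 6·(2 + x) = 12, i.e. 12 + 6x − (20 + 4x) = 12.
Collecting terms: 2x − 8 = 12, so 2x = 20, so x = 10.
Then 2E = 20 + 4·10 = 60, so E = 30, V = 2E/3 = 20, F = 2 + 10 = 12.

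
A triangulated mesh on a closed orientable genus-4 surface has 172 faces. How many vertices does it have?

80

χ = 2 − 2·4 = -6, and every face is a triangle so 3F = 2E.
E = 3·172/2 = 258. Then V = -6 + E − F = -6 + 258 − 172 = 80.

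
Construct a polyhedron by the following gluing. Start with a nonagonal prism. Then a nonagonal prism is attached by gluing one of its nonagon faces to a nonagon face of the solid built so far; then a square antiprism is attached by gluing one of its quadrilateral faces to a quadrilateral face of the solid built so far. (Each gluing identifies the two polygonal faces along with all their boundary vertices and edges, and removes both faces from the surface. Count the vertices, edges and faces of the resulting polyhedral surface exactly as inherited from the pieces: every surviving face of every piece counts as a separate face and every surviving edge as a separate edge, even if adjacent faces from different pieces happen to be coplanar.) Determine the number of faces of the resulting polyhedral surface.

28

A nonagonal prism: V=18, E=27, F=11.
Attach a nonagonal prism (V=18, E=27, F=11) along a 9-gon: merge 9 vertices and 9 edges, delete both glued faces → V=27, E=45, F=20.
Attach a square antiprism (V=8, E=16, F=10) along a 4-gon: merge 4 vertices and 4 edges, delete both glued faces → V=31, E=57, F=28.
Check: V − E + F = 31 − 57 + 28 = 2.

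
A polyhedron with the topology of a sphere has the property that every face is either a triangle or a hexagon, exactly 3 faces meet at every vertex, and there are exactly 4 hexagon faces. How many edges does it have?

18

Let x be the number of triangles; then F = 4 + x.
Edge–face incidences: 2E = 6·4 + 3·x = 24 + 3x.
Every vertex has degree 3, so 3V = 2E.
Euler: V − E + F = 2 ⇒ (2E)/3 − E + (4 + x) = 2.
Multiply by 6: 2·(2E) − 3·(2E) + 6·(4 + x) = 12, i.e. 24 + 6x − (24 + 3x) = 12.
Collecting terms: 3x = 12, so x = 4.
Then 2E = 24 + 3·4 = 36, so E = 18, V = 2E/3 = 12, F = 4 + 4 = 8.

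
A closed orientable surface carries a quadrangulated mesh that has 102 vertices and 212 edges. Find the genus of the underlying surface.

Every face is a square and each edge borders two faces, so 4F = 2·212, giving F = 106.
χ = V − E + F = 102 − 212 + 106 = -4.
For a closed orientable surface χ = 2 − 2g, so g = (2 − (-4))/2 = 3.

3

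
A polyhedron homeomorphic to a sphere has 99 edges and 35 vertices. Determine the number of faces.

Here V − E + F = 2.
F = 2 − V + E = 2 − 35 + 99 = 66.

66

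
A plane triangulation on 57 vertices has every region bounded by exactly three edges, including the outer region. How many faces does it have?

In a plane triangulation 3F = 2E and V − E + F = 2, so F = 2V − 4 = 2·57 − 4 = 110.

110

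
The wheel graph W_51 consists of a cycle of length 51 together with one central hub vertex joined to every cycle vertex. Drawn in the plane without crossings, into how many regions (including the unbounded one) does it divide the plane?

52

W_51 has V = 51 + 1 = 52 vertices and E = 2·51 = 102 edges.
By Euler's formula F = 2 − V + E = 2 − 52 + 102 = 52.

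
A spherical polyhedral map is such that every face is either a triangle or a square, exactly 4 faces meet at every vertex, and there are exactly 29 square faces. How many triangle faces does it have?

8

Let x be the number of triangles; then F = 29 + x.
Edge–face incidences: 2E = 4·29 + 3·x = 116 + 3x.
Every vertex has degree 4, so 4V = 2E.
Euler: V − E + F = 2 ⇒ (2E)/4 − E + (29 + x) = 2.
Multiply by 8: 2·(2E) − 4·(2E) + 8·(29 + x) = 16, i.e. 232 + 8x − 2·(116 + 3x) = 16.
Collecting terms: 2x = 16, so x = 8.
Then 2E = 116 + 3·8 = 140, so E = 70, V = 2E/4 = 35, F = 29 + 8 = 37.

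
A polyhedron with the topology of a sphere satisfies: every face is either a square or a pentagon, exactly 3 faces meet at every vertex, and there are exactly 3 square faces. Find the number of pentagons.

6

Let x be the number of pentagons; then F = 3 + x.
Edge–face incidences: 2E = 4·3 + 5·x = 12 + 5x.
Every vertex has degree 3, so 3V = 2E.
Euler: V − E + F = 2 ⇒ (2E)/3 − E + (3 + x) = 2.
Multiply by 6: 2·(2E) − 3·(2E) + 6·(3 + x) = 12, i.e. 18 + 6x − (12 + 5x) = 12.
Collecting terms: x + 6 = 12, so x = 6.
Then 2E = 12 + 5·6 = 42, so E = 21, V = 2E/3 = 14, F = 3 + 6 = 9.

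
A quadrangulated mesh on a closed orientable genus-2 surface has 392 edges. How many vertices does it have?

194

χ = 2 − 2·2 = -2, and every face is a square so 4F = 2E.
F = 2E/4 = 196. Then V = -2 + E − F = -2 + 392 − 196 = 194.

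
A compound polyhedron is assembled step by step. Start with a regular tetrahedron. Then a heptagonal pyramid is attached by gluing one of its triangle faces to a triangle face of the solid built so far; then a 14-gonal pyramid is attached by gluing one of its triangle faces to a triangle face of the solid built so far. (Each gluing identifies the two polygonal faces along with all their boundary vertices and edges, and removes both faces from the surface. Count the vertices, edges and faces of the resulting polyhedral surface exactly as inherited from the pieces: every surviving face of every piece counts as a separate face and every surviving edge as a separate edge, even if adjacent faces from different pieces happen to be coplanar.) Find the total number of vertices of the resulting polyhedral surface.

A regular tetrahedron: V=4, E=6, F=4.
Attach a heptagonal pyramid (V=8, E=14, F=8) along a 3-gon: merge 3 vertices and 3 edges, delete both glued faces → V=9, E=17, F=10.
Attach a 14-gonal pyramid (V=15, E=28, F=15) along a 3-gon: merge 3 vertices and 3 edges, delete both glued faces → V=21, E=42, F=23.
Check: V − E + F = 21 − 42 + 23 = 2.

21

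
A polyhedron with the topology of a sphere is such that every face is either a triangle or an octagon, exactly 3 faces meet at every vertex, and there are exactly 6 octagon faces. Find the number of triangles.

Let x be the number of triangles; then F = 6 + x.
Edge–face incidences: 2E = 8·6 + 3·x = 48 + 3x.
Every vertex has degree 3, so 3V = 2E.
Euler: V − E + F = 2 ⇒ (2E)/3 − E + (6 + x) = 2.
Multiply by 6: 2·(2E) − 3·(2E) + 6·(6 + x) = 12, i.e. 36 + 6x − (48 + 3x) = 12.
Collecting terms: 3x − 12 = 12, so 3x = 24, so x = 8.
Then 2E = 48 + 3·8 = 72, so E = 36, V = 2E/3 = 24, F = 6 + 8 = 14.

8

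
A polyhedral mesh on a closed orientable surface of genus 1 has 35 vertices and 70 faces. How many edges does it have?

105

For a closed orientable surface of genus 1, χ = 2 − 2·1 = 0.
E = V + F − (0) = 35 + 70 − (0) = 105.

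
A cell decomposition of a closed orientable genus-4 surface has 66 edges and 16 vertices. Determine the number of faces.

44

For a closed orientable surface of genus 4, χ = 2 − 2·4 = -6.
F = -6 − V + E = -6 − 16 + 66 = 44.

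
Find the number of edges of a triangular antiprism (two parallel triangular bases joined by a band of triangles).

12

An antiprism on an n-gon has two n-gon caps and 2n triangles: V = 2·3 = 6, E = 4·3 = 12, F = 2·3 + 2 = 8.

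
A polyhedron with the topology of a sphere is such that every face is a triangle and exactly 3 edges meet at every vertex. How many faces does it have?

4

Each face has 3 edges and each edge borders two faces, so 2E = 3F.
Each vertex has degree 3, so 3V = 2E and hence V = 3F/3.
Euler: V − E + F = 2 ⇒ (3F/3) − (3F/2) + F = 2.
Multiply by 6: (6 − 9 + 6)F = 12, i.e. 3F = 12.
So F = 4, E = 3·4/2 = 6, V = 3·4/3 = 4.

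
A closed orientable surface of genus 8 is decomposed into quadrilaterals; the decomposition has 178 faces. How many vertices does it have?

χ = 2 − 2·8 = -14, and every face is a square so 4F = 2E.
E = 4·178/2 = 356. Then V = -14 + E − F = -14 + 356 − 178 = 164.

164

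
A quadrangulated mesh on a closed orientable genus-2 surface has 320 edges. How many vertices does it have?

158

χ = 2 − 2·2 = -2, and every face is a square so 4F = 2E.
F = 2E/4 = 160. Then V = -2 + E − F = -2 + 320 − 160 = 158.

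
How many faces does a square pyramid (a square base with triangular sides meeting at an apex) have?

5

A pyramid on an n-gon base has one n-gon and n triangles: V = 4 + 1 = 5, E = 2·4 = 8, F = 4 + 1 = 5.
Check: V − E + F = 5 − 8 + 5 = 2.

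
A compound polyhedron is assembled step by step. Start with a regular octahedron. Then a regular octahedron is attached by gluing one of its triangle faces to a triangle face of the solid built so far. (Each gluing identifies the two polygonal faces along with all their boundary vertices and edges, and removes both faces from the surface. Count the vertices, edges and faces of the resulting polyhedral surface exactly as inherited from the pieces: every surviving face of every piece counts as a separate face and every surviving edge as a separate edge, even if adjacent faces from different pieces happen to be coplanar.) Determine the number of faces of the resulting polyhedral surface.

14

A regular octahedron: V=6, E=12, F=8.
Attach a regular octahedron (V=6, E=12, F=8) along a 3-gon: merge 3 vertices and 3 edges, delete both glued faces → V=9, E=21, F=14.
Check: V − E + F = 9 − 21 + 14 = 2.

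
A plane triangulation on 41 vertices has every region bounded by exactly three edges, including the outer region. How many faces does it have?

78

In a plane triangulation 3F = 2E and V − E + F = 2, so F = 2V − 4 = 2·41 − 4 = 78.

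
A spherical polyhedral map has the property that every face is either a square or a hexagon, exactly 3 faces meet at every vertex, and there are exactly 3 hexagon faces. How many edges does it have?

21

Let x be the number of squares; then F = 3 + x.
Edge–face incidences: 2E = 6·3 + 4·x = 18 + 4x.
Every vertex has degree 3, so 3V = 2E.
Euler: V − E + F = 2 ⇒ (2E)/3 − E + (3 + x) = 2.
Multiply by 6: 2·(2E) − 3·(2E) + 6·(3 + x) = 12, i.e. 18 + 6x − (18 + 4x) = 12.
Collecting terms: 2x = 12, so x = 6.
Then 2E = 18 + 4·6 = 42, so E = 21, V = 2E/3 = 14, F = 3 + 6 = 9.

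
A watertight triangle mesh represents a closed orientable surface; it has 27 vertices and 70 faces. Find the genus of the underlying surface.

Every face is a triangle, so 2E = 3·70 = 210, giving E = 105.
χ = V − E + F = 27 − 105 + 70 = -8.
For a closed orientable surface χ = 2 − 2g, so g = (2 − (-8))/2 = 5.

5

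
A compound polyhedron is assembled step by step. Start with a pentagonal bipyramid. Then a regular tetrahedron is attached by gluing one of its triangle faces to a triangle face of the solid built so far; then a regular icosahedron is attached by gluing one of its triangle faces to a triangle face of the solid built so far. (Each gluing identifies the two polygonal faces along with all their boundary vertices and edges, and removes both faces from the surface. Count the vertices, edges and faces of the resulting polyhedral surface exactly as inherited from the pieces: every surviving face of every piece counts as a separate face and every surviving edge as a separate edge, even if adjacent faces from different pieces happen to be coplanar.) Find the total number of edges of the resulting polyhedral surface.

A pentagonal bipyramid: V=7, E=15, F=10.
Attach a regular tetrahedron (V=4, E=6, F=4) along a 3-gon: merge 3 vertices and 3 edges, delete both glued faces → V=8, E=18, F=12.
Attach a regular icosahedron (V=12, E=30, F=20) along a 3-gon: merge 3 vertices and 3 edges, delete both glued faces → V=17, E=45, F=30.
Check: V − E + F = 17 − 45 + 30 = 2.

45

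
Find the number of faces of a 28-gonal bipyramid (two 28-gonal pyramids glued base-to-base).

A bipyramid over an n-gon has 2n triangular faces and n + 2 vertices: V = 28 + 2 = 30, E = 3·28 = 84, F = 2·28 = 56.

56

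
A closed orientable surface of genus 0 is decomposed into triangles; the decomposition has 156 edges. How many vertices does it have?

χ = 2 − 2·0 = 2, and every face is a triangle so 3F = 2E.
F = 2E/3 = 104. Then V = 2 + E − F = 2 + 156 − 104 = 54.

54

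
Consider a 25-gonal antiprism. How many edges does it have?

An antiprism on an n-gon has two n-gon caps and 2n triangles: V = 2·25 = 50, E = 4·25 = 100, F = 2·25 + 2 = 52.

100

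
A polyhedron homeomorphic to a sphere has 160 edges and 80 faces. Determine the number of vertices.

82

Here V − E + F = 2.
V = 2 + E − F = 2 + 160 − 80 = 82.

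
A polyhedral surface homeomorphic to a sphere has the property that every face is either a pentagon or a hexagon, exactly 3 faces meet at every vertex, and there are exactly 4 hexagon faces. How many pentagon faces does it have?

12

Let x be the number of pentagons; then F = 4 + x.
Edge–face incidences: 2E = 6·4 + 5·x = 24 + 5x.
Every vertex has degree 3, so 3V = 2E.
Euler: V − E + F = 2 ⇒ (2E)/3 − E + (4 + x) = 2.
Multiply by 6: 2·(2E) − 3·(2E) + 6·(4 + x) = 12, i.e. 24 + 6x − (24 + 5x) = 12.
Collecting terms: x = 12.
Then 2E = 24 + 5·12 = 84, so E = 42, V = 2E/3 = 28, F = 4 + 12 = 16.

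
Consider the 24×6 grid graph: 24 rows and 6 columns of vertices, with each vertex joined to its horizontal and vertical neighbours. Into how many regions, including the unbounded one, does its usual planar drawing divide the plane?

The grid has V = 24·6 = 144 vertices and E = 24·5 + 6·23 = 258 edges.
F = 2 − V + E = 2 − 144 + 258 = 116.

116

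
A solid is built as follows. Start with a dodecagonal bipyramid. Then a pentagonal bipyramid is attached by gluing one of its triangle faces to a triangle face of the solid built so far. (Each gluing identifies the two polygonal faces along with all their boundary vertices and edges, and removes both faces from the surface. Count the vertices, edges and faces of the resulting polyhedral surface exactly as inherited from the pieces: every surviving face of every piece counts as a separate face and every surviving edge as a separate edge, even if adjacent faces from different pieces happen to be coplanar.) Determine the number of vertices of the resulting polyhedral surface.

18

A dodecagonal bipyramid: V=14, E=36, F=24.
Attach a pentagonal bipyramid (V=7, E=15, F=10) along a 3-gon: merge 3 vertices and 3 edges, delete both glued faces → V=18, E=48, F=32.
Check: V − E + F = 18 − 48 + 32 = 2.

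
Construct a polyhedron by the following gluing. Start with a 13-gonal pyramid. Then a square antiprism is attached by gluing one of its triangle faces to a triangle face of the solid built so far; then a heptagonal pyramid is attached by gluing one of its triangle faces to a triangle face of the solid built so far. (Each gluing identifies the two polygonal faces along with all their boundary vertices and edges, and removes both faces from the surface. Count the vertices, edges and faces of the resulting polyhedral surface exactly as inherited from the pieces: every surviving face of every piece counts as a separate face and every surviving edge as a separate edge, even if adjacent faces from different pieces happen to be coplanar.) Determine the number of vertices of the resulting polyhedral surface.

A 13-gonal pyramid: V=14, E=26, F=14.
Attach a square antiprism (V=8, E=16, F=10) along a 3-gon: merge 3 vertices and 3 edges, delete both glued faces → V=19, E=39, F=22.
Attach a heptagonal pyramid (V=8, E=14, F=8) along a 3-gon: merge 3 vertices and 3 edges, delete both glued faces → V=24, E=50, F=28.
Check: V − E + F = 24 − 50 + 28 = 2.

24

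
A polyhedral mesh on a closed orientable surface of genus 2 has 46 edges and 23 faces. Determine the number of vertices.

21

For a closed orientable surface of genus 2, χ = 2 − 2·2 = -2.
V = -2 + E − F = -2 + 46 − 23 = 21.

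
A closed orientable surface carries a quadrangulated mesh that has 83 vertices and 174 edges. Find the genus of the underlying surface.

3

Every face is a square and each edge borders two faces, so 4F = 2·174, giving F = 87.
χ = V − E + F = 83 − 174 + 87 = -4.
For a closed orientable surface χ = 2 − 2g, so g = (2 − (-4))/2 = 3.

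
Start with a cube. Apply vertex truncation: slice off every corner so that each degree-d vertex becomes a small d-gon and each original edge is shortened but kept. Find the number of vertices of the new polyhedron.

24

The base solid has V = 8, E = 12, F = 6.
Truncation replaces each original edge-end by a new vertex, so V′ = 2E = 24.
Each original edge survives, and each old vertex of degree d contributes d new edges; summing degrees gives Σd = 2E, so E′ = E + 2E = 3E = 36.
Each original face survives and each original vertex becomes one new face: F′ = F + V = 14.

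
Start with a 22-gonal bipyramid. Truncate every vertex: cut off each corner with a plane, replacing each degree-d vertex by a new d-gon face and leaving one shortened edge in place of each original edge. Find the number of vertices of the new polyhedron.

132

The base solid has V = 24, E = 66, F = 44.
Truncation replaces each original edge-end by a new vertex, so V′ = 2E = 132.
Each original edge survives, and each old vertex of degree d contributes d new edges; summing degrees gives Σd = 2E, so E′ = E + 2E = 3E = 198.
Each original face survives and each original vertex becomes one new face: F′ = F + V = 68.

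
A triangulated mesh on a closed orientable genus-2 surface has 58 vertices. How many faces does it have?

120

χ = 2 − 2·2 = -2, and every face is a triangle so 3F = 2E.
V − E + F = -2 with E = 3F/2 gives 58 − (3/2 − 1)·F = -2, so F = 120 and E = 180.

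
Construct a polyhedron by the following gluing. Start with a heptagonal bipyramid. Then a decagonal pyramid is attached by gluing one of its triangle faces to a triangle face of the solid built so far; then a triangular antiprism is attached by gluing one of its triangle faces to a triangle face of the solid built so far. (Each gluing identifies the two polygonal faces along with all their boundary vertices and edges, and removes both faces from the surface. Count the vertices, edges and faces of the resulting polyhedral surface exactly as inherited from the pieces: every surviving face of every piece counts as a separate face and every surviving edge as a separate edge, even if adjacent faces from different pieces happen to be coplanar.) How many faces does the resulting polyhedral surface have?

29

A heptagonal bipyramid: V=9, E=21, F=14.
Attach a decagonal pyramid (V=11, E=20, F=11) along a 3-gon: merge 3 vertices and 3 edges, delete both glued faces → V=17, E=38, F=23.
Attach a triangular antiprism (V=6, E=12, F=8) along a 3-gon: merge 3 vertices and 3 edges, delete both glued faces → V=20, E=47, F=29.
Check: V − E + F = 20 − 47 + 29 = 2.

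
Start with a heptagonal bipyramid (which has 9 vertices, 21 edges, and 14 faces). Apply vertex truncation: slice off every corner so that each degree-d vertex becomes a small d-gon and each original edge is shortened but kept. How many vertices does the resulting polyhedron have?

42

Truncation replaces each original edge-end by a new vertex, so V′ = 2E = 42.
Each original edge survives, and each old vertex of degree d contributes d new edges; summing degrees gives Σd = 2E, so E′ = E + 2E = 3E = 63.
Each original face survives and each original vertex becomes one new face: F′ = F + V = 23.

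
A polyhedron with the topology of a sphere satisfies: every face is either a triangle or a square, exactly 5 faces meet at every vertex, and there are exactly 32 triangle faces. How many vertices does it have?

Let x be the number of squares; then F = 32 + x.
Edge–face incidences: 2E = 3·32 + 4·x = 96 + 4x.
Every vertex has degree 5, so 5V = 2E.
Euler: V − E + F = 2 ⇒ (2E)/5 − E + (32 + x) = 2.
Multiply by 10: 2·(2E) − 5·(2E) + 10·(32 + x) = 20, i.e. 320 + 10x − 3·(96 + 4x) = 20.
Collecting terms: −2x + 32 = 20, so −2x = −12, so x = 6.
Then 2E = 96 + 4·6 = 120, so E = 60, V = 2E/5 = 24, F = 32 + 6 = 38.

24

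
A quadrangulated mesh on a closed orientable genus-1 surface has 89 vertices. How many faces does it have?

χ = 2 − 2·1 = 0, and every face is a square so 4F = 2E.
V − E + F = 0 with E = 4F/2 gives 89 − (4/2 − 1)·F = 0, so F = 89 and E = 178.

89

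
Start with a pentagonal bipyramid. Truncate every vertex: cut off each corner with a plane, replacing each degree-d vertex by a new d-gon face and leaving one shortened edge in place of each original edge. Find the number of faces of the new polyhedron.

17

The base solid has V = 7, E = 15, F = 10.
Truncation replaces each original edge-end by a new vertex, so V′ = 2E = 30.
Each original edge survives, and each old vertex of degree d contributes d new edges; summing degrees gives Σd = 2E, so E′ = E + 2E = 3E = 45.
Each original face survives and each original vertex becomes one new face: F′ = F + V = 17.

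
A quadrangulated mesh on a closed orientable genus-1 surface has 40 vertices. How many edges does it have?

χ = 2 − 2·1 = 0, and every face is a square so 4F = 2E.
V − E + F = 0 with E = 4F/2 gives 40 − (4/2 − 1)·F = 0, so F = 40 and E = 80.

80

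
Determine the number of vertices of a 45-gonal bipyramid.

47

A bipyramid over an n-gon has 2n triangular faces and n + 2 vertices: V = 45 + 2 = 47, E = 3·45 = 135, F = 2·45 = 90.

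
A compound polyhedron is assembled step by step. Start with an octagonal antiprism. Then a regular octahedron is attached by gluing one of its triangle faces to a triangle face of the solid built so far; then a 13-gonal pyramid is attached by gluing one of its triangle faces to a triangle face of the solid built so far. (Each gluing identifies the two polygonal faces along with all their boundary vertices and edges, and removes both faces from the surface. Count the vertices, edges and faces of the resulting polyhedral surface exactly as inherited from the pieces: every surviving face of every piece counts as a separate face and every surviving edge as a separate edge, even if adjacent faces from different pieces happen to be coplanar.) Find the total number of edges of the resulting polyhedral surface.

An octagonal antiprism: V=16, E=32, F=18.
Attach a regular octahedron (V=6, E=12, F=8) along a 3-gon: merge 3 vertices and 3 edges, delete both glued faces → V=19, E=41, F=24.
Attach a 13-gonal pyramid (V=14, E=26, F=14) along a 3-gon: merge 3 vertices and 3 edges, delete both glued faces → V=30, E=64, F=36.
Check: V − E + F = 30 − 64 + 36 = 2.

64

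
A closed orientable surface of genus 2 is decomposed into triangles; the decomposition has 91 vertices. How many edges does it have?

279

χ = 2 − 2·2 = -2, and every face is a triangle so 3F = 2E.
V − E + F = -2 with E = 3F/2 gives 91 − (3/2 − 1)·F = -2, so F = 186 and E = 279.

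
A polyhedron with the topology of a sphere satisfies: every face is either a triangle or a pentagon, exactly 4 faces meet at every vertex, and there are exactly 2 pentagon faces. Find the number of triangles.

Let x be the number of triangles; then F = 2 + x.
Edge–face incidences: 2E = 5·2 + 3·x = 10 + 3x.
Every vertex has degree 4, so 4V = 2E.
Euler: V − E + F = 2 ⇒ (2E)/4 − E + (2 + x) = 2.
Multiply by 8: 2·(2E) − 4·(2E) + 8·(2 + x) = 16, i.e. 16 + 8x − 2·(10 + 3x) = 16.
Collecting terms: 2x − 4 = 16, so 2x = 20, so x = 10.
Then 2E = 10 + 3·10 = 40, so E = 20, V = 2E/4 = 10, F = 2 + 10 = 12.

10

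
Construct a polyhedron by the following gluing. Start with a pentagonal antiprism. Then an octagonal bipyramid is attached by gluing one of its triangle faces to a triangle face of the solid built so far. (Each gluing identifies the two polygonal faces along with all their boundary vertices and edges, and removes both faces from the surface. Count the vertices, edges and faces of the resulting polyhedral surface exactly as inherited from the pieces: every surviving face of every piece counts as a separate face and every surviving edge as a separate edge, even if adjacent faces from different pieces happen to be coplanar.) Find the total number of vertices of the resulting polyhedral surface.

17

A pentagonal antiprism: V=10, E=20, F=12.
Attach an octagonal bipyramid (V=10, E=24, F=16) along a 3-gon: merge 3 vertices and 3 edges, delete both glued faces → V=17, E=41, F=26.
Check: V − E + F = 17 − 41 + 26 = 2.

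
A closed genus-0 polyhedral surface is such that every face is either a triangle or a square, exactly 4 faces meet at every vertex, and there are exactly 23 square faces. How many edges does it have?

58

Let x be the number of triangles; then F = 23 + x.
Edge–face incidences: 2E = 4·23 + 3·x = 92 + 3x.
Every vertex has degree 4, so 4V = 2E.
Euler: V − E + F = 2 ⇒ (2E)/4 − E + (23 + x) = 2.
Multiply by 8: 2·(2E) − 4·(2E) + 8·(23 + x) = 16, i.e. 184 + 8x − 2·(92 + 3x) = 16.
Collecting terms: 2x = 16, so x = 8.
Then 2E = 92 + 3·8 = 116, so E = 58, V = 2E/4 = 29, F = 23 + 8 = 31.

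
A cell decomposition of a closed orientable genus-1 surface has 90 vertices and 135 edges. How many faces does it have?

45

For a closed orientable surface of genus 1, χ = 2 − 2·1 = 0.
F = 0 − V + E = 0 − 90 + 135 = 45.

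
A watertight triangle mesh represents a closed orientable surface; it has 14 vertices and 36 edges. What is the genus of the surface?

0

Every face is a triangle and each edge borders two faces, so 3F = 2·36, giving F = 24.
χ = V − E + F = 14 − 36 + 24 = 2.
For a closed orientable surface χ = 2 − 2g, so g = (2 − (2))/2 = 0.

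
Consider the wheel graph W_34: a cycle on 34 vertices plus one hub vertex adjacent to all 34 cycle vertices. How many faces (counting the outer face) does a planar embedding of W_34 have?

35

W_34 has V = 34 + 1 = 35 vertices and E = 2·34 = 68 edges.
By Euler's formula F = 2 − V + E = 2 − 35 + 68 = 35.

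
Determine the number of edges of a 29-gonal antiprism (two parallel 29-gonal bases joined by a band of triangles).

An antiprism on an n-gon has two n-gon caps and 2n triangles: V = 2·29 = 58, E = 4·29 = 116, F = 2·29 + 2 = 60.

116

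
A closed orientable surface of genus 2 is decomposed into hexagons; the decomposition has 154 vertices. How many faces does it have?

χ = 2 − 2·2 = -2, and every face is a hexagon so 6F = 2E.
V − E + F = -2 with E = 6F/2 gives 154 − (6/2 − 1)·F = -2, so F = 78 and E = 234.

78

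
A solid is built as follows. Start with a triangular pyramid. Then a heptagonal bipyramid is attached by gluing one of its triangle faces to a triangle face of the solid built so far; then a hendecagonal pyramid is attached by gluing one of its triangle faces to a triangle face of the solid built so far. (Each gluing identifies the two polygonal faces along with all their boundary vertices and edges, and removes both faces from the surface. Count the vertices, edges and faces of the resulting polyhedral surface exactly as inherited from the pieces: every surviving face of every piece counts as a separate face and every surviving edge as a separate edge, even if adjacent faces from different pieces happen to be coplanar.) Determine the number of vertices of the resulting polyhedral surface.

19

A triangular pyramid: V=4, E=6, F=4.
Attach a heptagonal bipyramid (V=9, E=21, F=14) along a 3-gon: merge 3 vertices and 3 edges, delete both glued faces → V=10, E=24, F=16.
Attach a hendecagonal pyramid (V=12, E=22, F=12) along a 3-gon: merge 3 vertices and 3 edges, delete both glued faces → V=19, E=43, F=26.
Check: V − E + F = 19 − 43 + 26 = 2.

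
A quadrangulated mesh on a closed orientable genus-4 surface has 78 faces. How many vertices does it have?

72

χ = 2 − 2·4 = -6, and every face is a square so 4F = 2E.
E = 4·78/2 = 156. Then V = -6 + E − F = -6 + 156 − 78 = 72.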